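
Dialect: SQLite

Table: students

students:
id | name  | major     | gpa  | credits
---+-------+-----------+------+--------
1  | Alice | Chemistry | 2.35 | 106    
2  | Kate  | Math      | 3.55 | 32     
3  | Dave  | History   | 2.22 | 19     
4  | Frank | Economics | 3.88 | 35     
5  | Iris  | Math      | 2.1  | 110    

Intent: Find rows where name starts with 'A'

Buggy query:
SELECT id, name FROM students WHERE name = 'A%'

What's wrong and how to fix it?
Bug: '=' compares the literal string including the % character; pattern matching needs LIKE

Fix: Replace '=' with LIKE so 'A%' is treated as a pattern

Corrected query:
SELECT id, name FROM students WHERE name LIKE 'A%'

Result:
id | name 
---+------
1  | Alice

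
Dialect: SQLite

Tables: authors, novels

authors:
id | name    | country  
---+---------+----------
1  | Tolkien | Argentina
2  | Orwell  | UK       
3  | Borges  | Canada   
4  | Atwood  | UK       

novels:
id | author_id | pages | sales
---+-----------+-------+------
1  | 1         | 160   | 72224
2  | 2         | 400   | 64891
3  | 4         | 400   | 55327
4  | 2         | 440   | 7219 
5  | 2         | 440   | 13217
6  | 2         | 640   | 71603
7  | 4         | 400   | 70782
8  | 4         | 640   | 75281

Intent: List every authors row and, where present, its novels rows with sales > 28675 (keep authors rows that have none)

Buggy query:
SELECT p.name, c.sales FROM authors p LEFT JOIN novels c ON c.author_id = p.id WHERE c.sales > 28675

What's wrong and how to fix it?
Bug: A WHERE condition on the right-hand table after LEFT JOIN drops unmatched parents

Fix: Put 'c.sales > 28675' in the JOIN's ON clause instead of WHERE

Corrected query:
SELECT p.name, c.sales FROM authors p LEFT JOIN novels c ON c.author_id = p.id AND c.sales > 28675

Result:
name    | sales
--------+------
Tolkien | 72224
Orwell  | 64891
Orwell  | 71603
Borges  | NULL 
Atwood  | 55327
Atwood  | 70782
Atwood  | 75281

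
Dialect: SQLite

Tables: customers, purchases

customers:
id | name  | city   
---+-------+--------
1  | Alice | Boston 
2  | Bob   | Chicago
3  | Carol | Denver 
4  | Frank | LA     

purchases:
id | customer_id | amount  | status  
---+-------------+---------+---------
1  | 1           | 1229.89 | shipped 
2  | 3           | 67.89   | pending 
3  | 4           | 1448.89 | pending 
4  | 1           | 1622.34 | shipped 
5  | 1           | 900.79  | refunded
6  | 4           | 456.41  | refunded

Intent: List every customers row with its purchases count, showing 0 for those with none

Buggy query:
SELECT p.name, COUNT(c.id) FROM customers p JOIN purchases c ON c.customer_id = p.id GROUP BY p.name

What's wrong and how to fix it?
Bug: An inner join excludes parents with zero children

Fix: Use LEFT JOIN so parents without children still appear (COUNT(c.id) gives 0)

Corrected query:
SELECT p.name, COUNT(c.id) FROM customers p LEFT JOIN purchases c ON c.customer_id = p.id GROUP BY p.name

Result:
name  | COUNT(c.id)
------+------------
Alice | 3          
Bob   | 0          
Carol | 1          
Frank | 2          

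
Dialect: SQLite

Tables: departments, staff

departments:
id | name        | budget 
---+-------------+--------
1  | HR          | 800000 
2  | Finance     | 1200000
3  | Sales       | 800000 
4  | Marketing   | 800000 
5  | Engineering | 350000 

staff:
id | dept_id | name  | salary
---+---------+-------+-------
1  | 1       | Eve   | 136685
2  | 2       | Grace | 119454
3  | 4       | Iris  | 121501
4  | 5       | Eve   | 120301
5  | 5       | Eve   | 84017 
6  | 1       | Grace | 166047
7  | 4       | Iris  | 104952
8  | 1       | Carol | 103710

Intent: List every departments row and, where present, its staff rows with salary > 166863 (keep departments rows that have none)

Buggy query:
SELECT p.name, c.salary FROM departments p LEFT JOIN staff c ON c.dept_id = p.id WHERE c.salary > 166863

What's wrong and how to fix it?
Bug: Filtering c.salary in WHERE discards the NULL rows produced by LEFT JOIN, turning it into an inner join

Fix: Move the right-table condition into the ON clause so unmatched parents are kept

Corrected query:
SELECT p.name, c.salary FROM departments p LEFT JOIN staff c ON c.dept_id = p.id AND c.salary > 166863

Result:
name        | salary
------------+-------
HR          | NULL  
Finance     | NULL  
Sales       | NULL  
Marketing   | NULL  
Engineering | NULL  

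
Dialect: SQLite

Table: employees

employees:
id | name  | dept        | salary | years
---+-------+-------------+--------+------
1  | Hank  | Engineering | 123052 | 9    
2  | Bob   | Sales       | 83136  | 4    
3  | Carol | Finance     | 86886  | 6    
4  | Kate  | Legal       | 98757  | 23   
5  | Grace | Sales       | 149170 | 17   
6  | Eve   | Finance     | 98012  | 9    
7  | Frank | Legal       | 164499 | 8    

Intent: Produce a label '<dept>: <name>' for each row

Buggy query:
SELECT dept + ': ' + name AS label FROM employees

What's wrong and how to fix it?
Bug: '+' is numeric addition; on text columns SQLite converts them to 0 instead of concatenating

Fix: Replace + with || to concatenate text

Corrected query:
SELECT dept || ': ' || name AS label FROM employees

Result:
label            
-----------------
Engineering: Hank
Sales: Bob       
Finance: Carol   
Legal: Kate      
Sales: Grace     
Finance: Eve     
Legal: Frank     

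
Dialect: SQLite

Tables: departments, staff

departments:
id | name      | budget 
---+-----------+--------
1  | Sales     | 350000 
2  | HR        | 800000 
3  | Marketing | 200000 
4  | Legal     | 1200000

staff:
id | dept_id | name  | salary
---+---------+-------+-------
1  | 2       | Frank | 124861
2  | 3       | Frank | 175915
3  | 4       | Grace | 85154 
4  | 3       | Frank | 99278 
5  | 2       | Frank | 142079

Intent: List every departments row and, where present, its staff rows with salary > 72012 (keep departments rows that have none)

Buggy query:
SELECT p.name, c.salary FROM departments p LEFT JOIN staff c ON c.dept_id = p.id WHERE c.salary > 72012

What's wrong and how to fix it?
Bug: A WHERE condition on the right-hand table after LEFT JOIN drops unmatched parents

Fix: Move the right-table condition into the ON clause so unmatched parents are kept

Corrected query:
SELECT p.name, c.salary FROM departments p LEFT JOIN staff c ON c.dept_id = p.id AND c.salary > 72012

Result:
name      | salary
----------+-------
Sales     | NULL  
HR        | 124861
HR        | 142079
Marketing | 99278 
Marketing | 175915
Legal     | 85154 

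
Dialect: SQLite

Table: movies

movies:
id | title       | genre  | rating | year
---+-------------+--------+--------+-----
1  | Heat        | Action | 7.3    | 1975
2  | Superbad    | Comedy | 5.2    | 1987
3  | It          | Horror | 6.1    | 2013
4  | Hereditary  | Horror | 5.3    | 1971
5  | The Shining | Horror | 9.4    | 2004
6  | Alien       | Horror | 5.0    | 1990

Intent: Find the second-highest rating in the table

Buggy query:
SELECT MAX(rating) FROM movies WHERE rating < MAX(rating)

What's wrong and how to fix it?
Bug: MAX(rating) on the right of the comparison is an aggregate-in-WHERE error

Fix: Put the inner MAX in a scalar subquery

Corrected query:
SELECT MAX(rating) FROM movies WHERE rating < (SELECT MAX(rating) FROM movies)

Result:
MAX(rating)
-----------
7.3        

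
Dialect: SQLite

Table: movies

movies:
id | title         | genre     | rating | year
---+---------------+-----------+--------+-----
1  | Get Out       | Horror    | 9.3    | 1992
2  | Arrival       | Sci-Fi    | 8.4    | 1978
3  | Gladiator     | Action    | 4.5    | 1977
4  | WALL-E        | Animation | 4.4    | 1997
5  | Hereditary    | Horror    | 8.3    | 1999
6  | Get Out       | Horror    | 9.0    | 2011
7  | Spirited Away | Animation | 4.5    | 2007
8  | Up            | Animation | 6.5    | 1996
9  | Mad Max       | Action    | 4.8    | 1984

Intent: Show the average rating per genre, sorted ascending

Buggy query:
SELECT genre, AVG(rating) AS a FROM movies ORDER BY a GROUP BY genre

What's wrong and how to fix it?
Bug: ORDER BY appears before GROUP BY; SQL clause order requires GROUP BY first

Fix: Reorder: SELECT … FROM … GROUP BY … ORDER BY …

Corrected query:
SELECT genre, AVG(rating) AS a FROM movies GROUP BY genre ORDER BY a

Result:
genre     | a       
----------+---------
Action    | 4.65    
Animation | 5.133333
Sci-Fi    | 8.4     
Horror    | 8.866667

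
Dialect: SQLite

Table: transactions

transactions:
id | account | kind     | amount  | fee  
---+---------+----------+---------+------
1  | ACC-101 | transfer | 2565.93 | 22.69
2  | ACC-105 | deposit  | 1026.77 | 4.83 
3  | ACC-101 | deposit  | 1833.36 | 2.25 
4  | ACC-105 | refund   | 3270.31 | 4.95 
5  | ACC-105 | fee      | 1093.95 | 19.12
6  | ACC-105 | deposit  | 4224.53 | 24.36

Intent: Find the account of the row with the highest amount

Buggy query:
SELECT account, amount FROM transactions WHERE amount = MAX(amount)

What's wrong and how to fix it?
Bug: WHERE is evaluated per row; an aggregate over the whole table isn't defined there

Fix: Wrap MAX in a scalar subquery so WHERE compares against a single value

Corrected query:
SELECT account, amount FROM transactions WHERE amount = (SELECT MAX(amount) FROM transactions)

Result:
account | amount 
--------+--------
ACC-105 | 4224.53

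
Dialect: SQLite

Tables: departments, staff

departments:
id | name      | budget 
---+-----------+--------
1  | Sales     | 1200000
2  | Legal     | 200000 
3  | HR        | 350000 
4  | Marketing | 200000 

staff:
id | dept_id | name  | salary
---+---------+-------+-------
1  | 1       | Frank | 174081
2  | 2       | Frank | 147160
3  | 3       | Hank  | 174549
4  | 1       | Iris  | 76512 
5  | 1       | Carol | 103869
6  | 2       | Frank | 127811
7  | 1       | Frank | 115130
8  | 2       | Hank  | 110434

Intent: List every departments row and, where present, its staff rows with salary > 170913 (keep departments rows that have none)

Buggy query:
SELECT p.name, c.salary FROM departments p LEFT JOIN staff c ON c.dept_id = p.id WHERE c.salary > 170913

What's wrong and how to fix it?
Bug: A WHERE condition on the right-hand table after LEFT JOIN drops unmatched parents

Fix: Move the right-table condition into the ON clause so unmatched parents are kept

Corrected query:
SELECT p.name, c.salary FROM departments p LEFT JOIN staff c ON c.dept_id = p.id AND c.salary > 170913

Result:
name      | salary
----------+-------
Sales     | 174081
Legal     | NULL  
HR        | 174549
Marketing | NULL  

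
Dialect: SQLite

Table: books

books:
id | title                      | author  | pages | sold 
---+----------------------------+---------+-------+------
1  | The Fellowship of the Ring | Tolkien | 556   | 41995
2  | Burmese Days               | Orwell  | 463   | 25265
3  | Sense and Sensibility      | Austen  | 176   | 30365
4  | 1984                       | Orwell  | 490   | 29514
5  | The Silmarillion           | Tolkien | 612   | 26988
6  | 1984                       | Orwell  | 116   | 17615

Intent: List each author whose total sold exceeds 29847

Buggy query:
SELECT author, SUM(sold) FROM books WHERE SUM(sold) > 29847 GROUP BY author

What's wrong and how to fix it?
Bug: WHERE runs before GROUP BY, so aggregates aren't available there

Fix: Use HAVING (which filters groups after aggregation) instead of WHERE

Corrected query:
SELECT author, SUM(sold) FROM books GROUP BY author HAVING SUM(sold) > 29847

Result:
author  | SUM(sold)
--------+----------
Austen  | 30365    
Orwell  | 72394    
Tolkien | 68983    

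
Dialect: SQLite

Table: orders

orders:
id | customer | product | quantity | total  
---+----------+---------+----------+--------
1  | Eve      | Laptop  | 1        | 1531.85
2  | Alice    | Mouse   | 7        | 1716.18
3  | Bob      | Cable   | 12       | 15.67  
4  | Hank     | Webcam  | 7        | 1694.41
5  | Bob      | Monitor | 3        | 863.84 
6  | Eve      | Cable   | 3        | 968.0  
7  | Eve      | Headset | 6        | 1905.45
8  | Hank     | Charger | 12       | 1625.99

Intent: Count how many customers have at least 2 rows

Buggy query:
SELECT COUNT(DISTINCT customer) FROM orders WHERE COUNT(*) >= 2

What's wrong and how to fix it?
Bug: COUNT(*) cannot appear in WHERE; the per-group count doesn't exist yet

Fix: Use a subquery that GROUPs and filters with HAVING, then count its rows

Corrected query:
SELECT COUNT(*) FROM (SELECT customer FROM orders GROUP BY customer HAVING COUNT(*) >= 2)

Result:
COUNT(*)
--------
3       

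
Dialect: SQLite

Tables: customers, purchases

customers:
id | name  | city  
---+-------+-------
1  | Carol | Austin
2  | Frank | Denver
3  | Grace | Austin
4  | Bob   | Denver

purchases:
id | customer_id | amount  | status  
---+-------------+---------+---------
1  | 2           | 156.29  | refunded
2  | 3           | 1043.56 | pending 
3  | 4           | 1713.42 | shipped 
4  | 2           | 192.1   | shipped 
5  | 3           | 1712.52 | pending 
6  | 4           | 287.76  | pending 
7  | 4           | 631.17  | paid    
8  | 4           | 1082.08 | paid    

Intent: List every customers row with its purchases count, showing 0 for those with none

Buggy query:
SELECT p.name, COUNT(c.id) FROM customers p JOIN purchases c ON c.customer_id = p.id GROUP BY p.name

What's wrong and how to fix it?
Bug: INNER JOIN drops customers rows that have no matching purchases rows

Fix: Use LEFT JOIN so parents without children still appear (COUNT(c.id) gives 0)

Corrected query:
SELECT p.name, COUNT(c.id) FROM customers p LEFT JOIN purchases c ON c.customer_id = p.id GROUP BY p.name

Result:
name  | COUNT(c.id)
------+------------
Bob   | 4          
Carol | 0          
Frank | 2          
Grace | 2          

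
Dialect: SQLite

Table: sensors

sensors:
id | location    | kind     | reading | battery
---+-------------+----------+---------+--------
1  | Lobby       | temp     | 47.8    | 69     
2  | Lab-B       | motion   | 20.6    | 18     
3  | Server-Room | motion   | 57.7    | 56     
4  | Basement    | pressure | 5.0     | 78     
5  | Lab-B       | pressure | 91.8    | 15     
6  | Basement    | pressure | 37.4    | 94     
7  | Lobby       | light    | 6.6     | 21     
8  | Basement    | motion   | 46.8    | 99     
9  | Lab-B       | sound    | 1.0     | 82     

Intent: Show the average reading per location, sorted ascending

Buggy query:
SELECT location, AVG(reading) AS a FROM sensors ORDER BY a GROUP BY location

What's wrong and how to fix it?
Bug: ORDER BY appears before GROUP BY; SQL clause order requires GROUP BY first

Fix: Reorder: SELECT … FROM … GROUP BY … ORDER BY …

Corrected query:
SELECT location, AVG(reading) AS a FROM sensors GROUP BY location ORDER BY a

Result:
location    | a        
------------+----------
Lobby       | 27.2     
Basement    | 29.733333
Lab-B       | 37.8     
Server-Room | 57.7     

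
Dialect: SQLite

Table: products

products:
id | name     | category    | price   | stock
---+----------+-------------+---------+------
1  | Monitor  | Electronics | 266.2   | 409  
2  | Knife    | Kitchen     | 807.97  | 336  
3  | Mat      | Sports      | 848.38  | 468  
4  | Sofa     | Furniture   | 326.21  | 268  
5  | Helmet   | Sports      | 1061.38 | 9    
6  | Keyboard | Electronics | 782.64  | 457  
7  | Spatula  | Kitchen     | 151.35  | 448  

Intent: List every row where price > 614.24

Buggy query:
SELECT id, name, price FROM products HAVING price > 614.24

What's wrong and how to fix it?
Bug: HAVING filters the output of aggregation, but this query has no GROUP BY and no aggregate functions, so SQLite rejects it (HAVING clause on a non-aggregate query); the condition here is per row

Fix: Replace HAVING with WHERE since the condition applies to individual rows

Corrected query:
SELECT id, name, price FROM products WHERE price > 614.24

Result:
id | name     | price  
---+----------+--------
2  | Knife    | 807.97 
3  | Mat      | 848.38 
5  | Helmet   | 1061.38
6  | Keyboard | 782.64 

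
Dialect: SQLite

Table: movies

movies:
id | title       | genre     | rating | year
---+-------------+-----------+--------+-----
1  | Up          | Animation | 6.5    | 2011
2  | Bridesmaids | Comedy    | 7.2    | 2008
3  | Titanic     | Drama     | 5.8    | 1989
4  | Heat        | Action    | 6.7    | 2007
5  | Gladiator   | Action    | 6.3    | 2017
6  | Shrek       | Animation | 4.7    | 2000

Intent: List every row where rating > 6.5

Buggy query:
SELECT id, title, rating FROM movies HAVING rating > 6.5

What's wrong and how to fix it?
Bug: HAVING filters the output of aggregation, but this query has no GROUP BY and no aggregate functions, so SQLite rejects it (HAVING clause on a non-aggregate query); the condition here is per row

Fix: Use WHERE for row-level filtering

Corrected query:
SELECT id, title, rating FROM movies WHERE rating > 6.5

Result:
id | title       | rating
---+-------------+-------
2  | Bridesmaids | 7.2   
4  | Heat        | 6.7   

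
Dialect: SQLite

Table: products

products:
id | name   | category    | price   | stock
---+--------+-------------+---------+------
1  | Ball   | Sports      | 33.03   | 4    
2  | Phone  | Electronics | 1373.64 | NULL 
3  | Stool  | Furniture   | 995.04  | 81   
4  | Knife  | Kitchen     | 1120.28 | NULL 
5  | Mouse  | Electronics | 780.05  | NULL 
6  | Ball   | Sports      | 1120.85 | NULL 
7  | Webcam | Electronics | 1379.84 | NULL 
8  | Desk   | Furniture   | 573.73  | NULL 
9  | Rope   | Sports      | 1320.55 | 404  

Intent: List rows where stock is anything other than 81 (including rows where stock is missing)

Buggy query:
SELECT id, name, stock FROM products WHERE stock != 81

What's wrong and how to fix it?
Bug: 'stock != 81' is unknown when stock is NULL, so NULL rows are silently excluded

Fix: Handle NULL separately with IS NULL alongside the inequality

Corrected query:
SELECT id, name, stock FROM products WHERE stock != 81 OR stock IS NULL

Result:
id | name   | stock
---+--------+------
1  | Ball   | 4    
2  | Phone  | NULL 
4  | Knife  | NULL 
5  | Mouse  | NULL 
6  | Ball   | NULL 
7  | Webcam | NULL 
8  | Desk   | NULL 
9  | Rope   | 404  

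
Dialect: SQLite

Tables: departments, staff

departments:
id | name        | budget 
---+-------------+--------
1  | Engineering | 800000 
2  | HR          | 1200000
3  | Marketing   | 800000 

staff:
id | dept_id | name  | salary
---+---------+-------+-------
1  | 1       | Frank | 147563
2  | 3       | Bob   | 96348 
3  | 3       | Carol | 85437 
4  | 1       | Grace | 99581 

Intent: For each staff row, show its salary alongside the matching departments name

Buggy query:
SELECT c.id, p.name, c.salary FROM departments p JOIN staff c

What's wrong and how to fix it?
Bug: JOIN with no ON clause produces a cartesian product; every staff row pairs with every departments row

Fix: Specify the join condition linking the foreign key to the parent id

Corrected query:
SELECT c.id, p.name, c.salary FROM departments p JOIN staff c ON c.dept_id = p.id

Result:
id | name        | salary
---+-------------+-------
1  | Engineering | 147563
2  | Marketing   | 96348 
3  | Marketing   | 85437 
4  | Engineering | 99581 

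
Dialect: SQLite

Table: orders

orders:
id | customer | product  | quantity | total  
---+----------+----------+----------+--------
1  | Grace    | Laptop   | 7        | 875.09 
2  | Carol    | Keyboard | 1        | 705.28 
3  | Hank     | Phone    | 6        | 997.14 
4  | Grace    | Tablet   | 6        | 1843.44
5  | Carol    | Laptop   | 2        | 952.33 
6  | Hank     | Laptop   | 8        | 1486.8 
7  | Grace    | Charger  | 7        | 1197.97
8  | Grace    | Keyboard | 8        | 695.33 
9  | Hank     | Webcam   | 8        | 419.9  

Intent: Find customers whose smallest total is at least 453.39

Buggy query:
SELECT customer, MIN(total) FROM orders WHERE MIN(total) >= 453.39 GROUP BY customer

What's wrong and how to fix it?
Bug: Aggregates like MIN are computed per group after WHERE runs

Fix: Use HAVING for the per-group MIN condition

Corrected query:
SELECT customer, MIN(total) FROM orders GROUP BY customer HAVING MIN(total) >= 453.39

Result:
customer | MIN(total)
---------+-----------
Carol    | 705.28    
Grace    | 695.33    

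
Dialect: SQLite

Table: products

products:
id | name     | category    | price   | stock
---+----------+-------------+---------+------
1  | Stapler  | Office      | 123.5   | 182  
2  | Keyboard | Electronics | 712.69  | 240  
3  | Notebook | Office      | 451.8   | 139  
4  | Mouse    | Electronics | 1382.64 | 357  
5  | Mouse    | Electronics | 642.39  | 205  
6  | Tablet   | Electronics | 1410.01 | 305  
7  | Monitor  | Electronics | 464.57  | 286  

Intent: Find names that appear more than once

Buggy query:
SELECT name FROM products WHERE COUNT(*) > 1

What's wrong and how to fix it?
Bug: WHERE can't reference COUNT(*); aggregates are computed after WHERE

Fix: Group first, then use HAVING for the count condition

Corrected query:
SELECT name FROM products GROUP BY name HAVING COUNT(*) > 1

Result:
name 
-----
Mouse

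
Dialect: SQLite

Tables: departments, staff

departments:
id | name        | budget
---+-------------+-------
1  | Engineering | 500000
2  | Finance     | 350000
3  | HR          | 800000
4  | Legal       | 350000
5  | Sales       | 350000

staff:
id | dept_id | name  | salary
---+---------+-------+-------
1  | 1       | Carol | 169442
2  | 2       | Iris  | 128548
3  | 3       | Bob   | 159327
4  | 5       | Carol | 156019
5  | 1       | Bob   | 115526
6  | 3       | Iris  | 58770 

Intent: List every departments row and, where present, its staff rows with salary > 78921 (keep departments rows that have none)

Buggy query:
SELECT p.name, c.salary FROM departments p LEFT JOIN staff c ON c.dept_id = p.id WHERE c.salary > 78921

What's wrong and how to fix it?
Bug: A WHERE condition on the right-hand table after LEFT JOIN drops unmatched parents

Fix: Put 'c.salary > 78921' in the JOIN's ON clause instead of WHERE

Corrected query:
SELECT p.name, c.salary FROM departments p LEFT JOIN staff c ON c.dept_id = p.id AND c.salary > 78921

Result:
name        | salary
------------+-------
Engineering | 115526
Engineering | 169442
Finance     | 128548
HR          | 159327
Legal       | NULL  
Sales       | 156019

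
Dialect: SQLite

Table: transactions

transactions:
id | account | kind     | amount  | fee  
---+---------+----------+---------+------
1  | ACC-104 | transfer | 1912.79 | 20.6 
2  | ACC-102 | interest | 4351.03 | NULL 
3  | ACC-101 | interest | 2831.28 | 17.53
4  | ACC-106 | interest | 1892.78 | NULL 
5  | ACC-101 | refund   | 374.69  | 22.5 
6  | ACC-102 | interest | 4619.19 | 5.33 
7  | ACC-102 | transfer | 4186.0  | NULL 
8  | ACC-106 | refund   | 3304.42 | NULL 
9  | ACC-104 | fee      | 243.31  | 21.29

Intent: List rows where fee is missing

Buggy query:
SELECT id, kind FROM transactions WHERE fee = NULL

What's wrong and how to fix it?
Bug: '= NULL' is always unknown in SQL three-valued logic, so no rows match

Fix: Replace '= NULL' with 'IS NULL'

Corrected query:
SELECT id, kind FROM transactions WHERE fee IS NULL

Result:
id | kind    
---+---------
2  | interest
4  | interest
7  | transfer
8  | refund  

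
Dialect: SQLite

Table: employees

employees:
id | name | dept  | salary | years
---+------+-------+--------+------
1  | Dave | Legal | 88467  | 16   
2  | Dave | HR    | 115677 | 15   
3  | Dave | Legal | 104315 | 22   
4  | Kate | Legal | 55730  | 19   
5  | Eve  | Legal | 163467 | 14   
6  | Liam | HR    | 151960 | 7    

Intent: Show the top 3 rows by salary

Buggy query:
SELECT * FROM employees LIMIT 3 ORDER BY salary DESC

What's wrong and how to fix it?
Bug: ORDER BY cannot follow LIMIT; LIMIT is the final clause

Fix: Swap the clauses: ORDER BY first, then LIMIT

Corrected query:
SELECT * FROM employees ORDER BY salary DESC LIMIT 3

Result:
id | name | dept  | salary | years
---+------+-------+--------+------
5  | Eve  | Legal | 163467 | 14   
6  | Liam | HR    | 151960 | 7    
2  | Dave | HR    | 115677 | 15   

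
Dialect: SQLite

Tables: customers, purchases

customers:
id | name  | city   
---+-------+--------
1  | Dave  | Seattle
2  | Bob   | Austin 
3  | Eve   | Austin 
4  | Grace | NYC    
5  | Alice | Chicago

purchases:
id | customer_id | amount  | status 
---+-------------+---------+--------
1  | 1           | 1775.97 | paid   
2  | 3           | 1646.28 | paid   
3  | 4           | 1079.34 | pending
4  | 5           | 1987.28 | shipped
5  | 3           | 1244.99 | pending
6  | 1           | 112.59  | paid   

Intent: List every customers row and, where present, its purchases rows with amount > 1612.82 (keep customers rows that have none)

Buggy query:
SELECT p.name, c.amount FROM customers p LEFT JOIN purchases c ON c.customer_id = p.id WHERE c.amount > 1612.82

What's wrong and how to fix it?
Bug: A WHERE condition on the right-hand table after LEFT JOIN drops unmatched parents

Fix: Put 'c.amount > 1612.82' in the JOIN's ON clause instead of WHERE

Corrected query:
SELECT p.name, c.amount FROM customers p LEFT JOIN purchases c ON c.customer_id = p.id AND c.amount > 1612.82

Result:
name  | amount 
------+--------
Dave  | 1775.97
Bob   | NULL   
Eve   | 1646.28
Grace | NULL   
Alice | 1987.28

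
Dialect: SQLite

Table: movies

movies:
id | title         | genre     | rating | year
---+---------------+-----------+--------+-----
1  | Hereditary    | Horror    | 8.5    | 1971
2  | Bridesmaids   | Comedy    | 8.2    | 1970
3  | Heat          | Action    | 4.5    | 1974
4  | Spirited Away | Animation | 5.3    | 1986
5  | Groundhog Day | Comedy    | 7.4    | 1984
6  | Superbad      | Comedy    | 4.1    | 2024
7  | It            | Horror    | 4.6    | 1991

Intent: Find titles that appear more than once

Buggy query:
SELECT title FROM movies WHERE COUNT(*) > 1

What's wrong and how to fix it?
Bug: COUNT(*) is an aggregate and cannot be used in WHERE

Fix: Group first, then use HAVING for the count condition

Corrected query:
SELECT title FROM movies GROUP BY title HAVING COUNT(*) > 1

Result:
(no rows)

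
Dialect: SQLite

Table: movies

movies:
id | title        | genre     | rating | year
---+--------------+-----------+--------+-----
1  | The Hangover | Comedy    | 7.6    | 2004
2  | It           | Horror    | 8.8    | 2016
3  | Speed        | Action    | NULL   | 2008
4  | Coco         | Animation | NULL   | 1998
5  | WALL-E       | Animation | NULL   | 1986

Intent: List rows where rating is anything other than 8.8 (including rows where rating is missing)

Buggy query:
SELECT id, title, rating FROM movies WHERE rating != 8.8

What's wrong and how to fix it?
Bug: Inequality against NULL is unknown, not true; rows with NULL are dropped

Fix: Handle NULL separately with IS NULL alongside the inequality

Corrected query:
SELECT id, title, rating FROM movies WHERE rating != 8.8 OR rating IS NULL

Result:
id | title        | rating
---+--------------+-------
1  | The Hangover | 7.6   
3  | Speed        | NULL  
4  | Coco         | NULL  
5  | WALL-E       | NULL  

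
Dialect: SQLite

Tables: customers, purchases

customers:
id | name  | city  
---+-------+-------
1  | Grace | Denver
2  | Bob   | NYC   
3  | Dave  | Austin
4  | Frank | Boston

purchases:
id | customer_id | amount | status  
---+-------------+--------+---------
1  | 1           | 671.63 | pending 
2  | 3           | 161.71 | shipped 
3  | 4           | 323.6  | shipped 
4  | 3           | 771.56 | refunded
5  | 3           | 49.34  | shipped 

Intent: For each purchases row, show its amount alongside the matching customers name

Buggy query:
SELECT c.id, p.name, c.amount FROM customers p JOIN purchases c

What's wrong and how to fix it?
Bug: JOIN with no ON clause produces a cartesian product; every purchases row pairs with every customers row

Fix: Specify the join condition linking the foreign key to the parent id

Corrected query:
SELECT c.id, p.name, c.amount FROM customers p JOIN purchases c ON c.customer_id = p.id

Result:
id | name  | amount
---+-------+-------
1  | Grace | 671.63
2  | Dave  | 161.71
3  | Frank | 323.6 
4  | Dave  | 771.56
5  | Dave  | 49.34 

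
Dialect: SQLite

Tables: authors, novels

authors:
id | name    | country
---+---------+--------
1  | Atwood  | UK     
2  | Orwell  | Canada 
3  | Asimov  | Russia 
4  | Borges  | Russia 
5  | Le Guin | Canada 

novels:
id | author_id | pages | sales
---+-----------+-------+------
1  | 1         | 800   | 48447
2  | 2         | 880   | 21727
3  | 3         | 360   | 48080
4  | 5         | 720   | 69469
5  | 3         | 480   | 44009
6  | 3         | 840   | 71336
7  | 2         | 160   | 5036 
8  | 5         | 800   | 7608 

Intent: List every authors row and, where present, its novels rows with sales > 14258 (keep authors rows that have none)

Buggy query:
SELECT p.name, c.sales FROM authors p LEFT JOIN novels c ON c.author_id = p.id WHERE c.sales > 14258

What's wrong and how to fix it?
Bug: Filtering c.sales in WHERE discards the NULL rows produced by LEFT JOIN, turning it into an inner join

Fix: Put 'c.sales > 14258' in the JOIN's ON clause instead of WHERE

Corrected query:
SELECT p.name, c.sales FROM authors p LEFT JOIN novels c ON c.author_id = p.id AND c.sales > 14258

Result:
name    | sales
--------+------
Atwood  | 48447
Orwell  | 21727
Asimov  | 44009
Asimov  | 48080
Asimov  | 71336
Borges  | NULL 
Le Guin | 69469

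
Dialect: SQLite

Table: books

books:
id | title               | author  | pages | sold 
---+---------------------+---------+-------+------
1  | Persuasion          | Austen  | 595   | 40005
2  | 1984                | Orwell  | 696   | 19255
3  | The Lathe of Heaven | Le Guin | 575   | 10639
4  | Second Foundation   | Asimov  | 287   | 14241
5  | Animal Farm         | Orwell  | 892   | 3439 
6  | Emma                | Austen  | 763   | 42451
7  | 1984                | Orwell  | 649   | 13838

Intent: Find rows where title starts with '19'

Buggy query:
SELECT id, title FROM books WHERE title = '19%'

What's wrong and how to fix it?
Bug: Wildcards only work with LIKE; '=' treats '%' as a literal character

Fix: Use LIKE for wildcard pattern matching

Corrected query:
SELECT id, title FROM books WHERE title LIKE '19%'

Result:
id | title
---+------
2  | 1984 
7  | 1984 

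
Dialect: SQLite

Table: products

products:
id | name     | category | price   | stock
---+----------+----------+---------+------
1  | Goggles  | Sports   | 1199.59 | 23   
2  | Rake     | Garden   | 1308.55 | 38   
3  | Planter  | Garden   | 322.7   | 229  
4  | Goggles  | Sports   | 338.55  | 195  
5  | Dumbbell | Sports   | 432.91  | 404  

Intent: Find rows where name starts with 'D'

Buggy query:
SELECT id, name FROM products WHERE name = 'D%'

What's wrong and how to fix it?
Bug: '=' compares the literal string including the % character; pattern matching needs LIKE

Fix: Replace '=' with LIKE so 'D%' is treated as a pattern

Corrected query:
SELECT id, name FROM products WHERE name LIKE 'D%'

Result:
id | name    
---+---------
5  | Dumbbell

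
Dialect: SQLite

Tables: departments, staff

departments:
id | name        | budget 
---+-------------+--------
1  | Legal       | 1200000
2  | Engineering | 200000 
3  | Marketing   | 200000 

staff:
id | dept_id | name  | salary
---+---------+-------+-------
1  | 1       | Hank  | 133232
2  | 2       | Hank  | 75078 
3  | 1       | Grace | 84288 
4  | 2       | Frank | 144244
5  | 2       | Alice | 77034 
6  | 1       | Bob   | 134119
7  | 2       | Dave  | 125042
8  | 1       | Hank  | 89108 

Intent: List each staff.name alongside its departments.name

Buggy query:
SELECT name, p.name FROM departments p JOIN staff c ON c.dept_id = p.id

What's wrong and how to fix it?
Bug: Both tables have a 'name' column; the unqualified reference is ambiguous

Fix: Prefix ambiguous columns with the table alias

Corrected query:
SELECT c.name, p.name FROM departments p JOIN staff c ON c.dept_id = p.id

Result:
name  | name       
------+------------
Hank  | Legal      
Hank  | Engineering
Grace | Legal      
Frank | Engineering
Alice | Engineering
Bob   | Legal      
Dave  | Engineering
Hank  | Legal      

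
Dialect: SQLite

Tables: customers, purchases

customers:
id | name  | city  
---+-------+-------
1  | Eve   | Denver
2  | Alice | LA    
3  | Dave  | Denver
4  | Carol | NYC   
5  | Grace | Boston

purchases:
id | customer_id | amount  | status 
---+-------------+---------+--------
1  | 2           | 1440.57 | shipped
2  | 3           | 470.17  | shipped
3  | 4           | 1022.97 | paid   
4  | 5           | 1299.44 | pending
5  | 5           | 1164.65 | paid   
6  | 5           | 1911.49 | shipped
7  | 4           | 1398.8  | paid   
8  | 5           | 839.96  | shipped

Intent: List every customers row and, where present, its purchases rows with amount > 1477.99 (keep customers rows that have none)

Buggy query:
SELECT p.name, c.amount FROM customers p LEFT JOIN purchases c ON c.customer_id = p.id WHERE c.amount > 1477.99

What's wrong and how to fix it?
Bug: Filtering c.amount in WHERE discards the NULL rows produced by LEFT JOIN, turning it into an inner join

Fix: Put 'c.amount > 1477.99' in the JOIN's ON clause instead of WHERE

Corrected query:
SELECT p.name, c.amount FROM customers p LEFT JOIN purchases c ON c.customer_id = p.id AND c.amount > 1477.99

Result:
name  | amount 
------+--------
Eve   | NULL   
Alice | NULL   
Dave  | NULL   
Carol | NULL   
Grace | 1911.49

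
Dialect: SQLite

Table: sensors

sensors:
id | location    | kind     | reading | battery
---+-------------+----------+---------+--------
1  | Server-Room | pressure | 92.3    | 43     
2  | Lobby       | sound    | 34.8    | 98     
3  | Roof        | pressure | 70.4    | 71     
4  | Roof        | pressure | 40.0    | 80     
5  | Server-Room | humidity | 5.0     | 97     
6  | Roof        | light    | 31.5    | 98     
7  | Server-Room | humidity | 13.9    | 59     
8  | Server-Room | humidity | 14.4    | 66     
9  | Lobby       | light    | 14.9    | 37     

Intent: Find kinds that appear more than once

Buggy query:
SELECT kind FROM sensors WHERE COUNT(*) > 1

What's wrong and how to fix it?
Bug: COUNT(*) is an aggregate and cannot be used in WHERE

Fix: Group first, then use HAVING for the count condition

Corrected query:
SELECT kind FROM sensors GROUP BY kind HAVING COUNT(*) > 1

Result:
kind    
--------
humidity
light   
pressure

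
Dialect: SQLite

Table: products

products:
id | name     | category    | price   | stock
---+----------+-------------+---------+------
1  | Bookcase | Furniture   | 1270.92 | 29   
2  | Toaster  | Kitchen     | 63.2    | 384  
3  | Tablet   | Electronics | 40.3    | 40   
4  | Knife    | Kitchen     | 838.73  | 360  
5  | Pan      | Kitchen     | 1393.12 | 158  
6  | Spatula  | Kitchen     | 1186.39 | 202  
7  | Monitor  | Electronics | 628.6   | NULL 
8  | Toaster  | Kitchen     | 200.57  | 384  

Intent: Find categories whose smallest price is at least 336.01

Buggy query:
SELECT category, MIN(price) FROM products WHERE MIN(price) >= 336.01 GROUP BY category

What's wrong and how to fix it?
Bug: Aggregates like MIN are computed per group after WHERE runs

Fix: Use HAVING for the per-group MIN condition

Corrected query:
SELECT category, MIN(price) FROM products GROUP BY category HAVING MIN(price) >= 336.01

Result:
category  | MIN(price)
----------+-----------
Furniture | 1270.92   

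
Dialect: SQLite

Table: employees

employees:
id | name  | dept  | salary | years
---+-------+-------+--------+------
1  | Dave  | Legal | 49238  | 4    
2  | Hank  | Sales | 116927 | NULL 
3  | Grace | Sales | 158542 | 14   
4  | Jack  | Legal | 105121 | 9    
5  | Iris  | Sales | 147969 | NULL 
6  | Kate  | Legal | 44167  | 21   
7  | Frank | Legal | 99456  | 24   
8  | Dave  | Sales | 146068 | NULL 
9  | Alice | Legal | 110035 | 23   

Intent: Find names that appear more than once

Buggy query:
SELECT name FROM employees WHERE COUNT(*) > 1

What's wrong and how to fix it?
Bug: WHERE can't reference COUNT(*); aggregates are computed after WHERE

Fix: Group first, then use HAVING for the count condition

Corrected query:
SELECT name FROM employees GROUP BY name HAVING COUNT(*) > 1

Result:
name
----
Dave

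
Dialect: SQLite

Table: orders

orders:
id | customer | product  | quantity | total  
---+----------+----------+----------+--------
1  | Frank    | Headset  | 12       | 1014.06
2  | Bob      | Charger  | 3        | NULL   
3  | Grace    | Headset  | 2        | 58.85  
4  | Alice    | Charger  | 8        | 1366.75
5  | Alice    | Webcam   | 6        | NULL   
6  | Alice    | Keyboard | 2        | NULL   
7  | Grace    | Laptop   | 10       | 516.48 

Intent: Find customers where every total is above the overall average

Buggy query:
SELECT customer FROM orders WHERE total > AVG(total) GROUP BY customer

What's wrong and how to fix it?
Bug: WHERE evaluates per row before aggregation, so AVG() is unavailable

Fix: Compute the overall average in a scalar subquery and compare each group's MIN against it in HAVING

Corrected query:
SELECT customer FROM orders GROUP BY customer HAVING MIN(total) > (SELECT AVG(total) FROM orders)

Result:
customer
--------
Alice   
Frank   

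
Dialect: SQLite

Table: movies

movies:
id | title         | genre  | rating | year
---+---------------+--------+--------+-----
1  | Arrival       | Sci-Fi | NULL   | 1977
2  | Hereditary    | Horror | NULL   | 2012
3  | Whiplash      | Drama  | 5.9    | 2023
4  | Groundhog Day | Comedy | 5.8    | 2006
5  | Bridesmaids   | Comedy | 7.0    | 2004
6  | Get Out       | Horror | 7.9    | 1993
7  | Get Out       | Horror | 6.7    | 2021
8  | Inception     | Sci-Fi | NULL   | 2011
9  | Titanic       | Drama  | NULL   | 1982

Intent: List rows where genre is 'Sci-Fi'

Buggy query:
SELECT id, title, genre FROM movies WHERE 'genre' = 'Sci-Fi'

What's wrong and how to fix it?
Bug: 'genre' in single quotes is a string literal, not the column; the comparison is literal-vs-literal and never true

Fix: Remove the quotes around the column name (or use double quotes for an identifier)

Corrected query:
SELECT id, title, genre FROM movies WHERE genre = 'Sci-Fi'

Result:
id | title     | genre 
---+-----------+-------
1  | Arrival   | Sci-Fi
8  | Inception | Sci-Fi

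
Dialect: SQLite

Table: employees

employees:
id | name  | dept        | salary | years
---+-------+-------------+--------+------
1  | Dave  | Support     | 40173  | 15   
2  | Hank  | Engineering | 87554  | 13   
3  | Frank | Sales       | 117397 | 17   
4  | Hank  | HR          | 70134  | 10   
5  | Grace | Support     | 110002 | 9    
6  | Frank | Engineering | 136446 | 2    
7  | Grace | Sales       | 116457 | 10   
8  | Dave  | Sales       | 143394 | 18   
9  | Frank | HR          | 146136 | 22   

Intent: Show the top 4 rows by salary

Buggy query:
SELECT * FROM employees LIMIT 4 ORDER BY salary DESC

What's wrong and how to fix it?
Bug: LIMIT must come after ORDER BY

Fix: Swap the clauses: ORDER BY first, then LIMIT

Corrected query:
SELECT * FROM employees ORDER BY salary DESC LIMIT 4

Result:
id | name  | dept        | salary | years
---+-------+-------------+--------+------
9  | Frank | HR          | 146136 | 22   
8  | Dave  | Sales       | 143394 | 18   
6  | Frank | Engineering | 136446 | 2    
3  | Frank | Sales       | 117397 | 17   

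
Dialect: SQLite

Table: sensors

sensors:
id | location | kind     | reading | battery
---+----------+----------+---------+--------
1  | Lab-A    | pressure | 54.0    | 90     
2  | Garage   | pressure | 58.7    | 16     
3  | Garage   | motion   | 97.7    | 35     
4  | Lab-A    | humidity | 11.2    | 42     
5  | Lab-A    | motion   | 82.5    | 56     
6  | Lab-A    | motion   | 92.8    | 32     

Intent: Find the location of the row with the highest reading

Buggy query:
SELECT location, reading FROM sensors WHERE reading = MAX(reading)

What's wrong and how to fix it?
Bug: WHERE is evaluated per row; an aggregate over the whole table isn't defined there

Fix: Wrap MAX in a scalar subquery so WHERE compares against a single value

Corrected query:
SELECT location, reading FROM sensors WHERE reading = (SELECT MAX(reading) FROM sensors)

Result:
location | reading
---------+--------
Garage   | 97.7   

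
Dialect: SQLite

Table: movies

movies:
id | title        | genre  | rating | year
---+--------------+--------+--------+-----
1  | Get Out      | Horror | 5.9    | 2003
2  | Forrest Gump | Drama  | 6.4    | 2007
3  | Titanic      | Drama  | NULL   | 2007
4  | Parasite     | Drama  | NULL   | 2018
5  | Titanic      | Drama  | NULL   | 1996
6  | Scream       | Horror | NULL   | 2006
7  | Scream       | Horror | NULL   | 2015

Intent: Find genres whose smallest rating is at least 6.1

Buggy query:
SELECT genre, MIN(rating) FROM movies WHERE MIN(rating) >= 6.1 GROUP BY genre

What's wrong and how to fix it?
Bug: MIN() in WHERE is a misuse of aggregate

Fix: Replace WHERE with HAVING after the GROUP BY

Corrected query:
SELECT genre, MIN(rating) FROM movies GROUP BY genre HAVING MIN(rating) >= 6.1

Result:
genre | MIN(rating)
------+------------
Drama | 6.4        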